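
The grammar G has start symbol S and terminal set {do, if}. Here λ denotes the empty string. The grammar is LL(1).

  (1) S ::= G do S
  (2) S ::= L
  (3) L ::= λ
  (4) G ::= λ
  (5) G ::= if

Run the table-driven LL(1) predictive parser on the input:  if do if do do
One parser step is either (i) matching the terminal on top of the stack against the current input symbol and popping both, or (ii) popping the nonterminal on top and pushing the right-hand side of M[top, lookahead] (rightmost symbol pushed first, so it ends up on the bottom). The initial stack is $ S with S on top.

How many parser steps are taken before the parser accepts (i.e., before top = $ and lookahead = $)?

13

step 1: stack=$ S  input=if do if do do $  — expand S ::= G do S
step 2: stack=$ S do G  input=if do if do do $  — expand G ::= if
step 3: stack=$ S do if  input=if do if do do $  — match if
step 4: stack=$ S do  input=do if do do $  — match do
step 5: stack=$ S  input=if do do $  — expand S ::= G do S
step 6: stack=$ S do G  input=if do do $  — expand G ::= if
step 7: stack=$ S do if  input=if do do $  — match if
step 8: stack=$ S do  input=do do $  — match do
step 9: stack=$ S  input=do $  — expand S ::= G do S
step 10: stack=$ S do G  input=do $  — expand G ::= λ
step 11: stack=$ S do  input=do $  — match do
step 12: stack=$ S  input=$  — expand S ::= L
step 13: stack=$ L  input=$  — expand L ::= λ
Accept reached after 13 steps.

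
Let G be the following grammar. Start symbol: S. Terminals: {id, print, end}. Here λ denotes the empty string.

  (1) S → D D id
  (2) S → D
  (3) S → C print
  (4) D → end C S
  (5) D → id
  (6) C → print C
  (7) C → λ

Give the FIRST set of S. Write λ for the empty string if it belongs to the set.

FIRST(D) = {end, id}
FIRST(C) = {λ, print}
FIRST(S) = {end, id, print}  (via D D id, D, C print)

{end, id, print}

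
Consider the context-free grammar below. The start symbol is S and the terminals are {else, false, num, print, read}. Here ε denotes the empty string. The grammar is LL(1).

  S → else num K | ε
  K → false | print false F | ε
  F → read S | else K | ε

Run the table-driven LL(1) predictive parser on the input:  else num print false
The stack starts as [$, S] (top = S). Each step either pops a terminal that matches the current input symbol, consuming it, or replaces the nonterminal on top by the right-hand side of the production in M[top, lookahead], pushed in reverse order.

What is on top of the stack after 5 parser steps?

     Stack            Input                   Action
  1  $ S              else num print false $  expand S → else num K
  2  $ K num else     else num print false $  match else
  3  $ K num          num print false $       match num
  4  $ K              print false $           expand K → print false F
  5  $ F false print  print false $           match print
Stack after step 5: $ F false (top = false).

false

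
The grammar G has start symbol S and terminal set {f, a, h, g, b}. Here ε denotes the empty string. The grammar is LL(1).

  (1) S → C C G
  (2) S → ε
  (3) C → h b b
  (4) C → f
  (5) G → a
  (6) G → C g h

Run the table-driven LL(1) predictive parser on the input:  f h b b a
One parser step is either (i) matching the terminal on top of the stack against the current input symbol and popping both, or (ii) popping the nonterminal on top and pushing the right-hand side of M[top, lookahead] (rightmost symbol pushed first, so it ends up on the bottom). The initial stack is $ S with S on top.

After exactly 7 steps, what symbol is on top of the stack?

step 1: stack=$ S  input=f h b b a $  — expand S → C C G
step 2: stack=$ G C C  input=f h b b a $  — expand C → f
step 3: stack=$ G C f  input=f h b b a $  — match f
step 4: stack=$ G C  input=h b b a $  — expand C → h b b
step 5: stack=$ G b b h  input=h b b a $  — match h
step 6: stack=$ G b b  input=b b a $  — match b
step 7: stack=$ G b  input=b a $  — match b
Stack after step 7: $ G (top = G).

G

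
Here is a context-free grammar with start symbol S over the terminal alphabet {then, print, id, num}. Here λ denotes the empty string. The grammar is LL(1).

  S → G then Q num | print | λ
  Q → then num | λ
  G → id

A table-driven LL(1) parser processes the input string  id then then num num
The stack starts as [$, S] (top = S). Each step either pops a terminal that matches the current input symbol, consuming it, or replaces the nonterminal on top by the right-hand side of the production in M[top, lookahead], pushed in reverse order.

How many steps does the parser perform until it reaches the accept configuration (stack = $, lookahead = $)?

8

     Stack            Input                   Action
  1  $ S              id then then num num $  expand S → G then Q num
  2  $ num Q then G   id then then num num $  expand G → id
  3  $ num Q then id  id then then num num $  match id
  4  $ num Q then     then then num num $     match then
  5  $ num Q          then num num $          expand Q → then num
  6  $ num num then   then num num $          match then
  7  $ num num        num num $               match num
  8  $ num            num $                   match num
Accept reached after 8 steps.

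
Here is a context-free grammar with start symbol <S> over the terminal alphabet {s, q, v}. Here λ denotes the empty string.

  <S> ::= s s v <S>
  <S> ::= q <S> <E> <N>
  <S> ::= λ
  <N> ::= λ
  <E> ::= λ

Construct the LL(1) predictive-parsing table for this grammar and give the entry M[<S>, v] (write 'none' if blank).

FIRST(<S>) = {λ, q, s}
FIRST(<N>) = {λ}
FIRST(<E>) = {λ}
FOLLOW(<S>) includes $ since <S> is the start symbol.
FOLLOW(<S>): in <S>::=s s v <S>, the suffix after <S> is empty (adds nothing new); in <S>::=q <S> <E> <N>, <S> is followed by <E> <N> with FIRST {λ}; in <S>::=q <S> <E> <N>, the suffix after <S> is nullable (adds nothing new). Thus FOLLOW(<S>) = {$}.
For <S> ::= s s v <S>: FIRST(s s v <S>) = {s}, so it goes in M[<S>, t] for t ∈ {s}.
For <S> ::= q <S> <E> <N>: FIRST(q <S> <E> <N>) = {q}, so it goes in M[<S>, t] for t ∈ {q}.
For <S> ::= λ: FIRST(λ) = {λ}, so it goes in M[<S>, t] for t ∈ {}; since λ ∈ FIRST, also for every t ∈ FOLLOW(<S>) = {$}.
None of these place a production in M[<S>, v].

none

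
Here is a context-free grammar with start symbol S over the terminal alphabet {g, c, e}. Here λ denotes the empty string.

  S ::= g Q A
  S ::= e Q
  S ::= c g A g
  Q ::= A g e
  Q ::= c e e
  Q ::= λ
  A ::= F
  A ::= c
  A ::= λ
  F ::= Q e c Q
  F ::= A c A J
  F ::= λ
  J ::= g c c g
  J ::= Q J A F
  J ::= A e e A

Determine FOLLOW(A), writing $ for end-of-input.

{$, c, e, g}

FIRST(S) = {c, e, g}
FIRST(Q) = {λ, c, e, g}  (via A g e)
FIRST(A) = {λ, c, e, g}  (via F)
FIRST(F) = {λ, c, e, g}  (via Q e c Q, A c A J)
FIRST(J) = {c, e, g}  (via Q J A F, A e e A)
FOLLOW(S) includes $ since S is the start symbol.
FOLLOW(S): S appears on no right-hand side. Thus FOLLOW(S) = {$}.
FOLLOW(Q): in S::=g Q A, Q is followed by A with FIRST {λ, c, e, g}; in S::=g Q A, the suffix after Q is nullable, so FOLLOW(Q) ⊇ FOLLOW(S) = {$}; in S::=e Q, the suffix after Q is empty, so FOLLOW(Q) ⊇ FOLLOW(S) = {$}; in F::=Q e c Q (occurrence 1), Q is followed by e c Q with FIRST {e}; in F::=Q e c Q (occurrence 2), the suffix after Q is empty, so FOLLOW(Q) ⊇ FOLLOW(F) = {$, c, e, g}; in J::=Q J A F, Q is followed by J A F with FIRST {c, e, g}. Thus FOLLOW(Q) = {$, c, e, g}.
FOLLOW(A): in S::=g Q A, the suffix after A is empty, so FOLLOW(A) ⊇ FOLLOW(S) = {$}; in S::=c g A g, A is followed by g with FIRST {g}; in Q::=A g e, A is followed by g e with FIRST {g}; in F::=A c A J (occurrence 1), A is followed by c A J with FIRST {c}; in F::=A c A J (occurrence 2), A is followed by J with FIRST {c, e, g}; in J::=Q J A F, A is followed by F with FIRST {λ, c, e, g}; in J::=Q J A F, the suffix after A is nullable, so FOLLOW(A) ⊇ FOLLOW(J) = {$, c, e, g}; in J::=A e e A (occurrence 1), A is followed by e e A with FIRST {e}; in J::=A e e A (occurrence 2), the suffix after A is empty, so FOLLOW(A) ⊇ FOLLOW(J) = {$, c, e, g}. Thus FOLLOW(A) = {$, c, e, g}.
FOLLOW(F): in A::=F, the suffix after F is empty, so FOLLOW(F) ⊇ FOLLOW(A) = {$, c, e, g}; in J::=Q J A F, the suffix after F is empty, so FOLLOW(F) ⊇ FOLLOW(J) = {$, c, e, g}. Thus FOLLOW(F) = {$, c, e, g}.
FOLLOW(J): in F::=A c A J, the suffix after J is empty, so FOLLOW(J) ⊇ FOLLOW(F) = {$, c, e, g}; in J::=Q J A F, J is followed by A F with FIRST {λ, c, e, g}; in J::=Q J A F, the suffix after J is nullable (adds nothing new). Thus FOLLOW(J) = {$, c, e, g}.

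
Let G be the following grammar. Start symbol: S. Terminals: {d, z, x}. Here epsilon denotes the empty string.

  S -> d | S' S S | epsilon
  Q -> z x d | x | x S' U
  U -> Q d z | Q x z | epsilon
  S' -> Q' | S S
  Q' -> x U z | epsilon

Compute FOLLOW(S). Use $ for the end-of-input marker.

{$, d, x, z}

FIRST(Q): from Q->z x d we get {z}; from Q->x we get {x}; from Q->x S' U we get {x}. So FIRST(Q) = {x, z}.
FIRST(Q'): from Q'->x U z we get {x}; from Q'->epsilon we get {epsilon}. So FIRST(Q') = {epsilon, x}.
FIRST(U): from U->Q d z we get {x, z}; from U->Q x z we get {x, z}; from U->epsilon we get {epsilon}. So FIRST(U) = {epsilon, x, z}.
FIRST(S): from S->d we get {d}; from S->S' S S we get {epsilon, d, x}; from S->epsilon we get {epsilon}. So FIRST(S) = {epsilon, d, x}.
FIRST(S'): from S'->Q' we get {epsilon, x}; from S'->S S we get {epsilon, d, x}. So FIRST(S') = {epsilon, d, x}.
FOLLOW(S) includes $ since S is the start symbol.
FOLLOW(Q): in U->Q d z, Q is followed by d z with FIRST {d}; in U->Q x z, Q is followed by x z with FIRST {x}. Thus FOLLOW(Q) = {d, x}.
FOLLOW(U): in Q->x S' U, the suffix after U is empty, so FOLLOW(U) ⊇ FOLLOW(Q) = {d, x}; in Q'->x U z, U is followed by z with FIRST {z}. Thus FOLLOW(U) = {d, x, z}.
FOLLOW(S): in S->S' S S (occurrence 1), S is followed by S with FIRST {epsilon, d, x}; in S->S' S S (occurrence 1), the suffix after S is nullable (adds nothing new); in S->S' S S (occurrence 2), the suffix after S is empty (adds nothing new); in S'->S S (occurrence 1), S is followed by S with FIRST {epsilon, d, x}; in S'->S S (occurrence 1), the suffix after S is nullable, so FOLLOW(S) ⊇ FOLLOW(S') = {$, d, x, z}; in S'->S S (occurrence 2), the suffix after S is empty, so FOLLOW(S) ⊇ FOLLOW(S') = {$, d, x, z}. Thus FOLLOW(S) = {$, d, x, z}.
FOLLOW(S'): in S->S' S S, S' is followed by S S with FIRST {epsilon, d, x}; in S->S' S S, the suffix after S' is nullable, so FOLLOW(S') ⊇ FOLLOW(S) = {$, d, x, z}; in Q->x S' U, S' is followed by U with FIRST {epsilon, x, z}; in Q->x S' U, the suffix after S' is nullable, so FOLLOW(S') ⊇ FOLLOW(Q) = {d, x}. Thus FOLLOW(S') = {$, d, x, z}.
FOLLOW(Q'): in S'->Q', the suffix after Q' is empty, so FOLLOW(Q') ⊇ FOLLOW(S') = {$, d, x, z}. Thus FOLLOW(Q') = {$, d, x, z}.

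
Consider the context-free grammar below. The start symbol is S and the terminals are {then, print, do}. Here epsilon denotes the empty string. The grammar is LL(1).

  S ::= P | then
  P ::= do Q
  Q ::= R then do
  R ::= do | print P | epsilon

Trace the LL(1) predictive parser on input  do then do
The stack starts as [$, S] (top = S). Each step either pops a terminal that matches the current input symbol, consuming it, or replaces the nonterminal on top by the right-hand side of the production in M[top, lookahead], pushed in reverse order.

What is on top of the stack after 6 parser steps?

     Stack        Input         Action
  1  $ S          do then do $  expand S ::= P
  2  $ P          do then do $  expand P ::= do Q
  3  $ Q do       do then do $  match do
  4  $ Q          then do $     expand Q ::= R then do
  5  $ do then R  then do $     expand R ::= epsilon
  6  $ do then    then do $     match then
Stack after step 6: $ do (top = do).

do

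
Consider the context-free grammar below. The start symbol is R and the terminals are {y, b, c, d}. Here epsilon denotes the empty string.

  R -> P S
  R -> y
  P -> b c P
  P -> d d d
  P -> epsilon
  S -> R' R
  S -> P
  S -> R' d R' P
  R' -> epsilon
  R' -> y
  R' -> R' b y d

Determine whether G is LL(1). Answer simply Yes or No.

No

FIRST(R) = {epsilon, b, d, y}
FIRST(P) = {epsilon, b, d}
FIRST(S) = {epsilon, b, d, y}
FIRST(R') = {epsilon, b, y}
FOLLOW(R) = {$}
FOLLOW(P) = {$, b, d, y}
FOLLOW(S) = {$}
FOLLOW(R') = {$, b, d, y}
Cell M[P, b] receives both P -> b c P and P -> epsilon — the grammar is not LL(1).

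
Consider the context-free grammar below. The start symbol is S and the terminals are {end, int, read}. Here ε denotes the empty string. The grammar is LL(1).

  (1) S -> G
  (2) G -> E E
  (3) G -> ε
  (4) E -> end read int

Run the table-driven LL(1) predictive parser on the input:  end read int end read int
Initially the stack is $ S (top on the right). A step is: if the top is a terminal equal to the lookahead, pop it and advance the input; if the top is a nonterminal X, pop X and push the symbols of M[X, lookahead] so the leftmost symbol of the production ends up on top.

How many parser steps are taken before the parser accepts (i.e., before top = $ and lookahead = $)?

10

step 1: stack=$ S  input=end read int end read int $  — expand S -> G
step 2: stack=$ G  input=end read int end read int $  — expand G -> E E
step 3: stack=$ E E  input=end read int end read int $  — expand E -> end read int
step 4: stack=$ E int read end  input=end read int end read int $  — match end
step 5: stack=$ E int read  input=read int end read int $  — match read
step 6: stack=$ E int  input=int end read int $  — match int
step 7: stack=$ E  input=end read int $  — expand E -> end read int
step 8: stack=$ int read end  input=end read int $  — match end
step 9: stack=$ int read  input=read int $  — match read
step 10: stack=$ int  input=int $  — match int
Accept reached after 10 steps.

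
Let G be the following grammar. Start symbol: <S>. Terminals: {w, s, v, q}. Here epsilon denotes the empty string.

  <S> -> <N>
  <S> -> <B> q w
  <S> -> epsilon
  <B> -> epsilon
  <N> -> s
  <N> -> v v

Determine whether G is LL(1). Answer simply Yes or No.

FIRST(<S>) = {epsilon, q, s, v}
FIRST(<B>) = {epsilon}
FIRST(<N>) = {s, v}
FOLLOW(<S>) = {$}
FOLLOW(<B>) = {q}
FOLLOW(<N>) = {$}
Each cell of M receives at most one production.

Yes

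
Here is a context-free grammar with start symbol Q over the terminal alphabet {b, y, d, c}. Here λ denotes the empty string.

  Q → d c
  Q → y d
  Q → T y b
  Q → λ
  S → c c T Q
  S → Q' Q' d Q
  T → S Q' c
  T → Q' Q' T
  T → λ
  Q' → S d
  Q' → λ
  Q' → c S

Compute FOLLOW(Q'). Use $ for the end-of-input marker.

FIRST(Q) = {λ, c, d, y}  (via T y b)
FIRST(S) = {c, d}  (via Q' Q' d Q)
FIRST(Q') = {λ, c, d}  (via S d)
FIRST(T) = {λ, c, d}  (via S Q' c, Q' Q' T)
FOLLOW(Q) includes $ since Q is the start symbol.
FOLLOW(Q): in S→c c T Q, the suffix after Q is empty, so FOLLOW(Q) ⊇ FOLLOW(S) = {c, d, y}; in S→Q' Q' d Q, the suffix after Q is empty, so FOLLOW(Q) ⊇ FOLLOW(S) = {c, d, y}. Thus FOLLOW(Q) = {$, c, d, y}.
FOLLOW(S): in T→S Q' c, S is followed by Q' c with FIRST {c, d}; in Q'→S d, S is followed by d with FIRST {d}; in Q'→c S, the suffix after S is empty, so FOLLOW(S) ⊇ FOLLOW(Q') = {c, d, y}. Thus FOLLOW(S) = {c, d, y}.
FOLLOW(T): in Q→T y b, T is followed by y b with FIRST {y}; in S→c c T Q, T is followed by Q with FIRST {λ, c, d, y}; in S→c c T Q, the suffix after T is nullable, so FOLLOW(T) ⊇ FOLLOW(S) = {c, d, y}; in T→Q' Q' T, the suffix after T is empty (adds nothing new). Thus FOLLOW(T) = {c, d, y}.
FOLLOW(Q'): in S→Q' Q' d Q (occurrence 1), Q' is followed by Q' d Q with FIRST {c, d}; in S→Q' Q' d Q (occurrence 2), Q' is followed by d Q with FIRST {d}; in T→S Q' c, Q' is followed by c with FIRST {c}; in T→Q' Q' T (occurrence 1), Q' is followed by Q' T with FIRST {λ, c, d}; in T→Q' Q' T (occurrence 1), the suffix after Q' is nullable, so FOLLOW(Q') ⊇ FOLLOW(T) = {c, d, y}; in T→Q' Q' T (occurrence 2), Q' is followed by T with FIRST {λ, c, d}; in T→Q' Q' T (occurrence 2), the suffix after Q' is nullable, so FOLLOW(Q') ⊇ FOLLOW(T) = {c, d, y}. Thus FOLLOW(Q') = {c, d, y}.

{c, d, y}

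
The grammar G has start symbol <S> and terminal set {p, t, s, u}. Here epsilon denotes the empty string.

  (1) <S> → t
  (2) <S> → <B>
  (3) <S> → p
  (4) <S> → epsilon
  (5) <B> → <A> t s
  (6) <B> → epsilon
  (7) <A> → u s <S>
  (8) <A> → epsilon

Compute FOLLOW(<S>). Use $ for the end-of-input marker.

FIRST(<A>): from <A>→u s <S> we get {u}; from <A>→epsilon we get {epsilon}. So FIRST(<A>) = {epsilon, u}.
FIRST(<B>): from <B>→<A> t s we get {t, u}; from <B>→epsilon we get {epsilon}. So FIRST(<B>) = {epsilon, t, u}.
FIRST(<S>): from <S>→t we get {t}; from <S>→<B> we get {epsilon, t, u}; from <S>→p we get {p}; from <S>→epsilon we get {epsilon}. So FIRST(<S>) = {epsilon, p, t, u}.
FOLLOW(<S>) includes $ since <S> is the start symbol.
FOLLOW(<A>): in <B>→<A> t s, <A> is followed by t s with FIRST {t}. Thus FOLLOW(<A>) = {t}.
FOLLOW(<S>): in <A>→u s <S>, the suffix after <S> is empty, so FOLLOW(<S>) ⊇ FOLLOW(<A>) = {t}. Thus FOLLOW(<S>) = {$, t}.
FOLLOW(<B>): in <S>→<B>, the suffix after <B> is empty, so FOLLOW(<B>) ⊇ FOLLOW(<S>) = {$, t}. Thus FOLLOW(<B>) = {$, t}.

{$, t}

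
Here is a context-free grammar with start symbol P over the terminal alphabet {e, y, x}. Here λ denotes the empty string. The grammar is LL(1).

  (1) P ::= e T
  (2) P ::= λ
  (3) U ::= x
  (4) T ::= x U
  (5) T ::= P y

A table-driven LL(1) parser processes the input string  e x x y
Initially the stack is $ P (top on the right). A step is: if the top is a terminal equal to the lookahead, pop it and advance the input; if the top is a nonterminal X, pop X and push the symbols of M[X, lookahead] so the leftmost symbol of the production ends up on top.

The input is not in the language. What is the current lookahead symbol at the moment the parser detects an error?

step 1: stack=$ P  input=e x x y $  — expand P ::= e T
step 2: stack=$ T e  input=e x x y $  — match e
step 3: stack=$ T  input=x x y $  — expand T ::= x U
step 4: stack=$ U x  input=x x y $  — match x
step 5: stack=$ U  input=x y $  — expand U ::= x
step 6: stack=$ x  input=x y $  — match x
step 7: stack=$  input=y $  — error: stack empty but input remains

y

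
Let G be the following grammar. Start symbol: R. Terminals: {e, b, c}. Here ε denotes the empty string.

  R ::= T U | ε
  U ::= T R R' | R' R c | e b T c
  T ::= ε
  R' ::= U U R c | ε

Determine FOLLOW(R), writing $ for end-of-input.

{$, c, e}

FIRST(T) = {ε}
FIRST(R) = {ε, c, e}  (via T U)
FIRST(U) = {ε, c, e}  (via T R R', R' R c)
FIRST(R') = {ε, c, e}  (via U U R c)
FOLLOW(R) includes $ since R is the start symbol.
FOLLOW(R): in U::=T R R', R is followed by R' with FIRST {ε, c, e}; in U::=T R R', the suffix after R is nullable, so FOLLOW(R) ⊇ FOLLOW(U) = {$, c, e}; in U::=R' R c, R is followed by c with FIRST {c}; in R'::=U U R c, R is followed by c with FIRST {c}. Thus FOLLOW(R) = {$, c, e}.
FOLLOW(U): in R::=T U, the suffix after U is empty, so FOLLOW(U) ⊇ FOLLOW(R) = {$, c, e}; in R'::=U U R c (occurrence 1), U is followed by U R c with FIRST {c, e}; in R'::=U U R c (occurrence 2), U is followed by R c with FIRST {c, e}. Thus FOLLOW(U) = {$, c, e}.
FOLLOW(T): in R::=T U, T is followed by U with FIRST {ε, c, e}; in R::=T U, the suffix after T is nullable, so FOLLOW(T) ⊇ FOLLOW(R) = {$, c, e}; in U::=T R R', T is followed by R R' with FIRST {ε, c, e}; in U::=T R R', the suffix after T is nullable, so FOLLOW(T) ⊇ FOLLOW(U) = {$, c, e}; in U::=e b T c, T is followed by c with FIRST {c}. Thus FOLLOW(T) = {$, c, e}.
FOLLOW(R'): in U::=T R R', the suffix after R' is empty, so FOLLOW(R') ⊇ FOLLOW(U) = {$, c, e}; in U::=R' R c, R' is followed by R c with FIRST {c, e}. Thus FOLLOW(R') = {$, c, e}.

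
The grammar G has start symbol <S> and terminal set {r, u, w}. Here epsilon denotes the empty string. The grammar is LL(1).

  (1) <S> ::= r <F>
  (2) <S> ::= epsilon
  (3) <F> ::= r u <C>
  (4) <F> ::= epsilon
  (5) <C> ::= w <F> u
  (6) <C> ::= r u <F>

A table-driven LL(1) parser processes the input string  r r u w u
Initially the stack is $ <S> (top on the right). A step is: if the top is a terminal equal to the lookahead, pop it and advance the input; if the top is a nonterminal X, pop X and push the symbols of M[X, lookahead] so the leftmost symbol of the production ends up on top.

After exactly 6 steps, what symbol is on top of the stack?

w

step 1: stack=$ <S>  input=r r u w u $  — expand <S> ::= r <F>
step 2: stack=$ <F> r  input=r r u w u $  — match r
step 3: stack=$ <F>  input=r u w u $  — expand <F> ::= r u <C>
step 4: stack=$ <C> u r  input=r u w u $  — match r
step 5: stack=$ <C> u  input=u w u $  — match u
step 6: stack=$ <C>  input=w u $  — expand <C> ::= w <F> u
Stack after step 6: $ u <F> w (top = w).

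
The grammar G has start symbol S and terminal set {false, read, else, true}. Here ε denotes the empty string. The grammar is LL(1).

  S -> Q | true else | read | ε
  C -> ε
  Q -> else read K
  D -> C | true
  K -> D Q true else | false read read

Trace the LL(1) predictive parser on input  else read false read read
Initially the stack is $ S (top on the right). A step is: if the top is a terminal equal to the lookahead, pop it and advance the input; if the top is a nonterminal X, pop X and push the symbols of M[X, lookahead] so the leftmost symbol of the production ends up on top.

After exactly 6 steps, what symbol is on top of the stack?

read

step 1: stack=$ S  input=else read false read read $  — expand S -> Q
step 2: stack=$ Q  input=else read false read read $  — expand Q -> else read K
step 3: stack=$ K read else  input=else read false read read $  — match else
step 4: stack=$ K read  input=read false read read $  — match read
step 5: stack=$ K  input=false read read $  — expand K -> false read read
step 6: stack=$ read read false  input=false read read $  — match false
Stack after step 6: $ read read (top = read).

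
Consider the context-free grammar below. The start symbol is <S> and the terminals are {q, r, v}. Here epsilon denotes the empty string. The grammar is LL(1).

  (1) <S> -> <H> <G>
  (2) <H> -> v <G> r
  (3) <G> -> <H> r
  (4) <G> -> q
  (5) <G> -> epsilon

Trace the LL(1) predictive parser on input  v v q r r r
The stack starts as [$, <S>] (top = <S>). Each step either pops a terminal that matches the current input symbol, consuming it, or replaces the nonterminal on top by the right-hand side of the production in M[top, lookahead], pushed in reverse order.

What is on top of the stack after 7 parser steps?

q

step 1: stack=$ <S>  input=v v q r r r $  — expand <S> -> <H> <G>
step 2: stack=$ <G> <H>  input=v v q r r r $  — expand <H> -> v <G> r
step 3: stack=$ <G> r <G> v  input=v v q r r r $  — match v
step 4: stack=$ <G> r <G>  input=v q r r r $  — expand <G> -> <H> r
step 5: stack=$ <G> r r <H>  input=v q r r r $  — expand <H> -> v <G> r
step 6: stack=$ <G> r r r <G> v  input=v q r r r $  — match v
step 7: stack=$ <G> r r r <G>  input=q r r r $  — expand <G> -> q
Stack after step 7: $ <G> r r r q (top = q).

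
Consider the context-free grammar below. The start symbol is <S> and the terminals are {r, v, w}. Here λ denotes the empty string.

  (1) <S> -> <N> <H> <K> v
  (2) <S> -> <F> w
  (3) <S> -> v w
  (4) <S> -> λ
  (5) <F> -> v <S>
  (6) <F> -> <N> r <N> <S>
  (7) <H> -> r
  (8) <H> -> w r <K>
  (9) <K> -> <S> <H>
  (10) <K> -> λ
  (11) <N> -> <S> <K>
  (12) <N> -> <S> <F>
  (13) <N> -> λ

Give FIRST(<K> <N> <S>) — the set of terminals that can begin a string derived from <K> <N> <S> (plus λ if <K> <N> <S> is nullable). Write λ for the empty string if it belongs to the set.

{λ, r, v, w}

FIRST(<H>): from <H>->r we get {r}; from <H>->w r <K> we get {w}. So FIRST(<H>) = {r, w}.
FIRST(<S>): from <S>-><N> <H> <K> v we get {r, v, w}; from <S>-><F> w we get {r, v, w}; from <S>->v w we get {v}; from <S>->λ we get {λ}. So FIRST(<S>) = {λ, r, v, w}.
FIRST(<K>): from <K>-><S> <H> we get {r, v, w}; from <K>->λ we get {λ}. So FIRST(<K>) = {λ, r, v, w}.
FIRST(<F>): from <F>->v <S> we get {v}; from <F>-><N> r <N> <S> we get {r, v, w}. So FIRST(<F>) = {r, v, w}.
FIRST(<N>): from <N>-><S> <K> we get {λ, r, v, w}; from <N>-><S> <F> we get {r, v, w}; from <N>->λ we get {λ}. So FIRST(<N>) = {λ, r, v, w}.
FIRST(<K> <N> <S>): take FIRST of each symbol in turn, carrying on past any symbol whose FIRST contains λ; result {λ, r, v, w}.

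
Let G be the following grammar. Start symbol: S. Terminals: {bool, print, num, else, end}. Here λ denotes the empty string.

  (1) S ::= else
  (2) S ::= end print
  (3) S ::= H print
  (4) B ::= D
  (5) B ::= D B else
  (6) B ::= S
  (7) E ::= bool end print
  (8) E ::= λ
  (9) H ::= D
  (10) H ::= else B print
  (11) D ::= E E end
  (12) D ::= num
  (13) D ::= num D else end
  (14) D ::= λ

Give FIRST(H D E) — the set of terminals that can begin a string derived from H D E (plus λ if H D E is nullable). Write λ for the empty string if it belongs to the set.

FIRST(E): from E::=bool end print we get {bool}; from E::=λ we get {λ}. So FIRST(E) = {λ, bool}.
FIRST(D): from D::=E E end we get {bool, end}; from D::=num we get {num}; from D::=num D else end we get {num}; from D::=λ we get {λ}. So FIRST(D) = {λ, bool, end, num}.
FIRST(H): from H::=D we get {λ, bool, end, num}; from H::=else B print we get {else}. So FIRST(H) = {λ, bool, else, end, num}.
FIRST(S): from S::=else we get {else}; from S::=end print we get {end}; from S::=H print we get {bool, else, end, num, print}. So FIRST(S) = {bool, else, end, num, print}.
FIRST(B): from B::=D we get {λ, bool, end, num}; from B::=D B else we get {bool, else, end, num, print}; from B::=S we get {bool, else, end, num, print}. So FIRST(B) = {λ, bool, else, end, num, print}.
FIRST(H D E): take FIRST of each symbol in turn, carrying on past any symbol whose FIRST contains λ; result {λ, bool, else, end, num}.

{λ, bool, else, end, num}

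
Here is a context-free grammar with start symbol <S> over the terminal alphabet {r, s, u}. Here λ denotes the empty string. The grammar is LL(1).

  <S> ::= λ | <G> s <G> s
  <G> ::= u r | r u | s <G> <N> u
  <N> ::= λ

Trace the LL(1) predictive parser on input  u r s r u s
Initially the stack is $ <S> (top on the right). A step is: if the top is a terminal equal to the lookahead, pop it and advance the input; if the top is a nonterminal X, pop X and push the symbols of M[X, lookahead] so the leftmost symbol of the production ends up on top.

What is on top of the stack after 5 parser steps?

<G>

step 1: stack=$ <S>  input=u r s r u s $  — expand <S> ::= <G> s <G> s
step 2: stack=$ s <G> s <G>  input=u r s r u s $  — expand <G> ::= u r
step 3: stack=$ s <G> s r u  input=u r s r u s $  — match u
step 4: stack=$ s <G> s r  input=r s r u s $  — match r
step 5: stack=$ s <G> s  input=s r u s $  — match s
Stack after step 5: $ s <G> (top = <G>).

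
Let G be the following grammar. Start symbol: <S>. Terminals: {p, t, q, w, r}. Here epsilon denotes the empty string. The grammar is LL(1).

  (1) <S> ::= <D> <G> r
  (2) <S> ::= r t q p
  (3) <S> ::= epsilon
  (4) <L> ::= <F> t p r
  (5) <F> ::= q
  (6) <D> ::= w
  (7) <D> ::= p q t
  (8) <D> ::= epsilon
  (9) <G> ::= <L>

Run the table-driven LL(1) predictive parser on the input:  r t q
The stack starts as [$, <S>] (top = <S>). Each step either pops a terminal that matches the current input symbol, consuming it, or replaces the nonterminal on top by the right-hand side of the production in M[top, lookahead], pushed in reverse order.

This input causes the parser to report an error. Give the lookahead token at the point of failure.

$

     Stack      Input    Action
  1  $ <S>      r t q $  expand <S> ::= r t q p
  2  $ p q t r  r t q $  match r
  3  $ p q t    t q $    match t
  4  $ p q      q $      match q
  5  $ p        $        error: top is terminal p but lookahead is $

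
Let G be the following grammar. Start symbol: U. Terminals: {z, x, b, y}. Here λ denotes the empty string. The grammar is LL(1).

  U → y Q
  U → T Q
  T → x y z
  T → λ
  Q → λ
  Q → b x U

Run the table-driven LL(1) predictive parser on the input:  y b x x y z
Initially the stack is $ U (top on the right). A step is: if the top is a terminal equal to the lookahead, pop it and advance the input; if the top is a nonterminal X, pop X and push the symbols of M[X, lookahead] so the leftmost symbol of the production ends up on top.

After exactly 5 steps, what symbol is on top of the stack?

     Stack    Input          Action
  1  $ U      y b x x y z $  expand U → y Q
  2  $ Q y    y b x x y z $  match y
  3  $ Q      b x x y z $    expand Q → b x U
  4  $ U x b  b x x y z $    match b
  5  $ U x    x x y z $      match x
Stack after step 5: $ U (top = U).

U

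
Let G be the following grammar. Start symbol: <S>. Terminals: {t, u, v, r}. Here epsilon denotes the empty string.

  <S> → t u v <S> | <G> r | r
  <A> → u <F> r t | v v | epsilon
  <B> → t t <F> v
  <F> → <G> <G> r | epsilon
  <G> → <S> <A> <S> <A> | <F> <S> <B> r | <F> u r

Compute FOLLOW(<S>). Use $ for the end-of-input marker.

{$, r, t, u, v}

FIRST(<A>): from <A>→u <F> r t we get {u}; from <A>→v v we get {v}; from <A>→epsilon we get {epsilon}. So FIRST(<A>) = {epsilon, u, v}.
FIRST(<B>): from <B>→t t <F> v we get {t}. So FIRST(<B>) = {t}.
FIRST(<S>): from <S>→t u v <S> we get {t}; from <S>→<G> r we get {r, t, u}; from <S>→r we get {r}. So FIRST(<S>) = {r, t, u}.
FIRST(<F>): from <F>→<G> <G> r we get {r, t, u}; from <F>→epsilon we get {epsilon}. So FIRST(<F>) = {epsilon, r, t, u}.
FIRST(<G>): from <G>→<S> <A> <S> <A> we get {r, t, u}; from <G>→<F> <S> <B> r we get {r, t, u}; from <G>→<F> u r we get {r, t, u}. So FIRST(<G>) = {r, t, u}.
FOLLOW(<S>) includes $ since <S> is the start symbol.
FOLLOW(<B>): in <G>→<F> <S> <B> r, <B> is followed by r with FIRST {r}. Thus FOLLOW(<B>) = {r}.
FOLLOW(<F>): in <A>→u <F> r t, <F> is followed by r t with FIRST {r}; in <B>→t t <F> v, <F> is followed by v with FIRST {v}; in <G>→<F> <S> <B> r, <F> is followed by <S> <B> r with FIRST {r, t, u}; in <G>→<F> u r, <F> is followed by u r with FIRST {u}. Thus FOLLOW(<F>) = {r, t, u, v}.
FOLLOW(<G>): in <S>→<G> r, <G> is followed by r with FIRST {r}; in <F>→<G> <G> r (occurrence 1), <G> is followed by <G> r with FIRST {r, t, u}; in <F>→<G> <G> r (occurrence 2), <G> is followed by r with FIRST {r}. Thus FOLLOW(<G>) = {r, t, u}.
FOLLOW(<S>): in <S>→t u v <S>, the suffix after <S> is empty (adds nothing new); in <G>→<S> <A> <S> <A> (occurrence 1), <S> is followed by <A> <S> <A> with FIRST {r, t, u, v}; in <G>→<S> <A> <S> <A> (occurrence 2), <S> is followed by <A> with FIRST {epsilon, u, v}; in <G>→<S> <A> <S> <A> (occurrence 2), the suffix after <S> is nullable, so FOLLOW(<S>) ⊇ FOLLOW(<G>) = {r, t, u}; in <G>→<F> <S> <B> r, <S> is followed by <B> r with FIRST {t}. Thus FOLLOW(<S>) = {$, r, t, u, v}.
FOLLOW(<A>): in <G>→<S> <A> <S> <A> (occurrence 1), <A> is followed by <S> <A> with FIRST {r, t, u}; in <G>→<S> <A> <S> <A> (occurrence 2), the suffix after <A> is empty, so FOLLOW(<A>) ⊇ FOLLOW(<G>) = {r, t, u}. Thus FOLLOW(<A>) = {r, t, u}.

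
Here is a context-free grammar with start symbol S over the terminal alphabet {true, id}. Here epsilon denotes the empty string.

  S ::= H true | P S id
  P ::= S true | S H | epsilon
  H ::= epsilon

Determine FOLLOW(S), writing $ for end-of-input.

FIRST(H) = {epsilon}
FIRST(S) = {true}  (via H true, P S id)
FIRST(P) = {epsilon, true}  (via S true, S H)
FOLLOW(S) includes $ since S is the start symbol.
FOLLOW(P): in S::=P S id, P is followed by S id with FIRST {true}. Thus FOLLOW(P) = {true}.
FOLLOW(S): in S::=P S id, S is followed by id with FIRST {id}; in P::=S true, S is followed by true with FIRST {true}; in P::=S H, S is followed by H with FIRST {epsilon}; in P::=S H, the suffix after S is nullable, so FOLLOW(S) ⊇ FOLLOW(P) = {true}. Thus FOLLOW(S) = {$, id, true}.
FOLLOW(H): in S::=H true, H is followed by true with FIRST {true}; in P::=S H, the suffix after H is empty, so FOLLOW(H) ⊇ FOLLOW(P) = {true}. Thus FOLLOW(H) = {true}.

{$, id, true}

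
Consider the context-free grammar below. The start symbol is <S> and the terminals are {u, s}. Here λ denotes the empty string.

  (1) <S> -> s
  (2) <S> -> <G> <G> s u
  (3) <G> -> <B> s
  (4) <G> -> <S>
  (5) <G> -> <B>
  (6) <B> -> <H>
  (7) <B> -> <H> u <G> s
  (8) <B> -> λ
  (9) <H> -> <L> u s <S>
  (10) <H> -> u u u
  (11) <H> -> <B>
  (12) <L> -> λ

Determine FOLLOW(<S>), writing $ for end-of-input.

{$, s, u}

FIRST(<L>) = {λ}
FIRST(<S>) = {s, u}  (via <G> <G> s u)
FIRST(<G>) = {λ, s, u}  (via <B> s, <S>, <B>)
FIRST(<B>) = {λ, u}  (via <H>, <H> u <G> s)
FIRST(<H>) = {λ, u}  (via <L> u s <S>, <B>)
FOLLOW(<S>) includes $ since <S> is the start symbol.
FOLLOW(<G>): in <S>-><G> <G> s u (occurrence 1), <G> is followed by <G> s u with FIRST {s, u}; in <S>-><G> <G> s u (occurrence 2), <G> is followed by s u with FIRST {s}; in <B>-><H> u <G> s, <G> is followed by s with FIRST {s}. Thus FOLLOW(<G>) = {s, u}.
FOLLOW(<L>): in <H>-><L> u s <S>, <L> is followed by u s <S> with FIRST {u}. Thus FOLLOW(<L>) = {u}.
FOLLOW(<S>): in <G>-><S>, the suffix after <S> is empty, so FOLLOW(<S>) ⊇ FOLLOW(<G>) = {s, u}; in <H>-><L> u s <S>, the suffix after <S> is empty, so FOLLOW(<S>) ⊇ FOLLOW(<H>) = {s, u}. Thus FOLLOW(<S>) = {$, s, u}.
FOLLOW(<B>): in <G>-><B> s, <B> is followed by s with FIRST {s}; in <G>-><B>, the suffix after <B> is empty, so FOLLOW(<B>) ⊇ FOLLOW(<G>) = {s, u}; in <H>-><B>, the suffix after <B> is empty, so FOLLOW(<B>) ⊇ FOLLOW(<H>) = {s, u}. Thus FOLLOW(<B>) = {s, u}.
FOLLOW(<H>): in <B>-><H>, the suffix after <H> is empty, so FOLLOW(<H>) ⊇ FOLLOW(<B>) = {s, u}; in <B>-><H> u <G> s, <H> is followed by u <G> s with FIRST {u}. Thus FOLLOW(<H>) = {s, u}.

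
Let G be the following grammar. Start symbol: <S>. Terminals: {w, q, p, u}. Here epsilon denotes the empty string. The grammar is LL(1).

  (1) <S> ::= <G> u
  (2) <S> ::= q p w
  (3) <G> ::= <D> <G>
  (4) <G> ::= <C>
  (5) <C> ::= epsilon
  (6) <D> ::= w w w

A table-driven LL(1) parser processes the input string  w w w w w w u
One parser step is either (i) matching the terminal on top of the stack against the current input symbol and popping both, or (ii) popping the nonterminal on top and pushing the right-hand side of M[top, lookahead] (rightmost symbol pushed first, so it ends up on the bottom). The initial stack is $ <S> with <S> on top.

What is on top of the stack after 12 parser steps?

step 1: stack=$ <S>  input=w w w w w w u $  — expand <S> ::= <G> u
step 2: stack=$ u <G>  input=w w w w w w u $  — expand <G> ::= <D> <G>
step 3: stack=$ u <G> <D>  input=w w w w w w u $  — expand <D> ::= w w w
step 4: stack=$ u <G> w w w  input=w w w w w w u $  — match w
step 5: stack=$ u <G> w w  input=w w w w w u $  — match w
step 6: stack=$ u <G> w  input=w w w w u $  — match w
step 7: stack=$ u <G>  input=w w w u $  — expand <G> ::= <D> <G>
step 8: stack=$ u <G> <D>  input=w w w u $  — expand <D> ::= w w w
step 9: stack=$ u <G> w w w  input=w w w u $  — match w
step 10: stack=$ u <G> w w  input=w w u $  — match w
step 11: stack=$ u <G> w  input=w u $  — match w
step 12: stack=$ u <G>  input=u $  — expand <G> ::= <C>
Stack after step 12: $ u <C> (top = <C>).

<C>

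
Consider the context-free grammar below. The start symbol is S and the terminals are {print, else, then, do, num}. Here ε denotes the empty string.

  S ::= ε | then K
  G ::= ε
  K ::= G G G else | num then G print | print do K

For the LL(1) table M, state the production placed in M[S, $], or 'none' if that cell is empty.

FIRST(S) = {ε, then}
FIRST(G) = {ε}
FIRST(K) = {else, num, print}  (via G G G else)
FOLLOW(S) includes $ since S is the start symbol.
FOLLOW(S): S appears on no right-hand side. Thus FOLLOW(S) = {$}.
For S ::= ε: FIRST(ε) = {ε}, so it goes in M[S, t] for t ∈ {}; since ε ∈ FIRST, also for every t ∈ FOLLOW(S) = {$}.
For S ::= then K: FIRST(then K) = {then}, so it goes in M[S, t] for t ∈ {then}.

S ::= ε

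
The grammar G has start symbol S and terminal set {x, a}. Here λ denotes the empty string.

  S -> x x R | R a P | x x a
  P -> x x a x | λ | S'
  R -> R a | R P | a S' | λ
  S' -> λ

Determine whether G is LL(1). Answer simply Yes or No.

FIRST(S) = {a, x}
FIRST(P) = {λ, x}
FIRST(R) = {λ, a, x}
FIRST(S') = {λ}
FOLLOW(S) = {$}
FOLLOW(P) = {$, a, x}
FOLLOW(R) = {$, a, x}
FOLLOW(S') = {$, a, x}
Cell M[P, $] receives both P -> λ and P -> S' — the grammar is not LL(1).

No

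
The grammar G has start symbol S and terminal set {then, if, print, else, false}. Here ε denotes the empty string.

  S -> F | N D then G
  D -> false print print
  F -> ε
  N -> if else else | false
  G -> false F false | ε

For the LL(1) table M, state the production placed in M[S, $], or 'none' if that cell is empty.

FIRST(D): from D->false print print we get {false}. So FIRST(D) = {false}.
FIRST(F): from F->ε we get {ε}. So FIRST(F) = {ε}.
FIRST(N): from N->if else else we get {if}; from N->false we get {false}. So FIRST(N) = {false, if}.
FIRST(G): from G->false F false we get {false}; from G->ε we get {ε}. So FIRST(G) = {ε, false}.
FIRST(S): from S->F we get {ε}; from S->N D then G we get {false, if}. So FIRST(S) = {ε, false, if}.
FOLLOW(S) includes $ since S is the start symbol.
FOLLOW(S): S appears on no right-hand side. Thus FOLLOW(S) = {$}.
For S -> F: FIRST(F) = {ε}, so it goes in M[S, t] for t ∈ {}; since ε ∈ FIRST, also for every t ∈ FOLLOW(S) = {$}.
For S -> N D then G: FIRST(N D then G) = {false, if}, so it goes in M[S, t] for t ∈ {false, if}.

S -> F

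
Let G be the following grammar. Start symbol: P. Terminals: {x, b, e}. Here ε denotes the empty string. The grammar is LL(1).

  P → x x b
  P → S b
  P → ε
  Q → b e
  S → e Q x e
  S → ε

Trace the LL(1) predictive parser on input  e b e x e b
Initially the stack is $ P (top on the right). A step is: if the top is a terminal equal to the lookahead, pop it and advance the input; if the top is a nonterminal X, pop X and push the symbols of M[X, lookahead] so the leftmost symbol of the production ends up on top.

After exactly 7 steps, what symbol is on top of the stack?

     Stack        Input          Action
  1  $ P          e b e x e b $  expand P → S b
  2  $ b S        e b e x e b $  expand S → e Q x e
  3  $ b e x Q e  e b e x e b $  match e
  4  $ b e x Q    b e x e b $    expand Q → b e
  5  $ b e x e b  b e x e b $    match b
  6  $ b e x e    e x e b $      match e
  7  $ b e x      x e b $        match x
Stack after step 7: $ b e (top = e).

e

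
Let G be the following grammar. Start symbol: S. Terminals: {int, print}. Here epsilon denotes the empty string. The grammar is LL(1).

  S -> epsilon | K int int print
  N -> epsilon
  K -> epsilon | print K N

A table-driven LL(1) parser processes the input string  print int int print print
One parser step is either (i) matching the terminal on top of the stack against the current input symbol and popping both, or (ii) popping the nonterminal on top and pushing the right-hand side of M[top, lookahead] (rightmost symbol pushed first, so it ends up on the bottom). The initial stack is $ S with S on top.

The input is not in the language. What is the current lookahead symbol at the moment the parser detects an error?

     Stack                      Input                        Action
  1  $ S                        print int int print print $  expand S -> K int int print
  2  $ print int int K          print int int print print $  expand K -> print K N
  3  $ print int int N K print  print int int print print $  match print
  4  $ print int int N K        int int print print $        expand K -> epsilon
  5  $ print int int N          int int print print $        expand N -> epsilon
  6  $ print int int            int int print print $        match int
  7  $ print int                int print print $            match int
  8  $ print                    print print $                match print
  9  $                          print $                      error: stack empty but input remains

print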